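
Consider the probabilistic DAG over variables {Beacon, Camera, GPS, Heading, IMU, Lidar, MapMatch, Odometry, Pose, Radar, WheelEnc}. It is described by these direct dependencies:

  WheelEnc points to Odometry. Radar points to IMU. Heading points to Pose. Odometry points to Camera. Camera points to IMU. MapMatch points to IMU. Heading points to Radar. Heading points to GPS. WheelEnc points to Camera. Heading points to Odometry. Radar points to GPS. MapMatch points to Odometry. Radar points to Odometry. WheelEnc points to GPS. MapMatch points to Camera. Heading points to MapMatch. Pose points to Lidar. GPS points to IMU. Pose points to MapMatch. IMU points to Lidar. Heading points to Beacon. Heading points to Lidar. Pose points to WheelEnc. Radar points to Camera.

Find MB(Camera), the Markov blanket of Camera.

{GPS, IMU, MapMatch, Odometry, Radar, WheelEnc}

The Markov blanket of a node is its parents, its children, and the other parents of its children.
Parents of Camera: MapMatch, Odometry, Radar, WheelEnc.
Camera has child IMU.
Parents of each child, excluding Camera:
  IMU also has parents GPS, MapMatch, Radar.
So the Markov blanket of Camera is {GPS, IMU, MapMatch, Odometry, Radar, WheelEnc}.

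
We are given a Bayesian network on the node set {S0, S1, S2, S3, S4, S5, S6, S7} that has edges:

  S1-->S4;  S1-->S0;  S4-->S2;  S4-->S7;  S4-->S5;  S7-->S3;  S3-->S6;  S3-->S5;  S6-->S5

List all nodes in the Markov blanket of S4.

A node's Markov blanket = Pa ∪ Ch ∪ (parents of Ch other than the node itself).
Parents of S4: S1.
Children of S4: S2, S5, S7.
Parents of each child, excluding S4:
  S2 has no other parent.
  S7 has no other parent.
  S5 also has parents S3, S6.
So the Markov blanket of S4 is {S1, S2, S3, S5, S6, S7}.

{S1, S2, S3, S5, S6, S7}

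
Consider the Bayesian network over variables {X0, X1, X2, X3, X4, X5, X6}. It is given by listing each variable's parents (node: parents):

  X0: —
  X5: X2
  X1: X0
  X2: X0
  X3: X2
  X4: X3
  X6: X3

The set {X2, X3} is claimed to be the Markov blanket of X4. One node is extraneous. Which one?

Recall MB(v) = parents ∪ children ∪ spouses, where spouses are the other parents of v's children.
X4's parents: X3.
Children of X4: none.
With no children, X4 has no spouses; the co-parent set is empty.
MB(X4) = {X3}.
X2 is neither a parent, child, nor co-parent of X4, so it does not belong.

X2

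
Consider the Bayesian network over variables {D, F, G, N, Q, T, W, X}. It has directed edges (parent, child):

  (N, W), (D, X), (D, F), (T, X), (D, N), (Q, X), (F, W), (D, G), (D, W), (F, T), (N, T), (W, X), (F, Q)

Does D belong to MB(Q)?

D is a co-parent of Q: both are parents of X.
So D ∈ MB(Q).

Yes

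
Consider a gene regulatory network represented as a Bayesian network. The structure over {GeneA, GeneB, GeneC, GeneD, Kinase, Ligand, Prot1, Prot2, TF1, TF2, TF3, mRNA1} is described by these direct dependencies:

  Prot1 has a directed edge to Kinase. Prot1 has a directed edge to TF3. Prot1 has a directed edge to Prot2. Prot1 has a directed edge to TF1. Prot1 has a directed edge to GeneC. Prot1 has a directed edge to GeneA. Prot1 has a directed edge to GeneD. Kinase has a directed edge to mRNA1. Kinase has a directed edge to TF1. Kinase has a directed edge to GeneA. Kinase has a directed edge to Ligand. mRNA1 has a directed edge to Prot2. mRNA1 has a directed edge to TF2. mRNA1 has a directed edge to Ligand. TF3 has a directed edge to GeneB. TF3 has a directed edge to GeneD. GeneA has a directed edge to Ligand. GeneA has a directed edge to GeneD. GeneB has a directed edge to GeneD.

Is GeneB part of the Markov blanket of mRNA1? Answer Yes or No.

The Markov blanket of a node is its parents, its children, and the other parents of its children.
Pa(mRNA1) = {Kinase}.
mRNA1 has children Ligand, Prot2, TF2.
For each child, the remaining parents (spouses of mRNA1):
  Prot2: Prot1
  TF2: —
  Ligand: GeneA, Kinase
MB(mRNA1) = {GeneA, Kinase, Ligand, Prot1, Prot2, TF2}; GeneB is not in this set.

No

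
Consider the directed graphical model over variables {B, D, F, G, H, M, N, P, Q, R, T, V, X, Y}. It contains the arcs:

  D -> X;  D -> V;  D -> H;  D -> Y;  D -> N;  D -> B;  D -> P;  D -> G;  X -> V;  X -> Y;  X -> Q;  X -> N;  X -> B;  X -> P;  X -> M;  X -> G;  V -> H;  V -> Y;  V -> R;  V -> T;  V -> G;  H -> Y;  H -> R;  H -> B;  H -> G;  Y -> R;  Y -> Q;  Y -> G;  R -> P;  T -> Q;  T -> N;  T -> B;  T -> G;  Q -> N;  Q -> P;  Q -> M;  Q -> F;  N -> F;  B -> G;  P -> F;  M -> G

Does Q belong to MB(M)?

Q is a parent of M.
So Q ∈ MB(M).

Yes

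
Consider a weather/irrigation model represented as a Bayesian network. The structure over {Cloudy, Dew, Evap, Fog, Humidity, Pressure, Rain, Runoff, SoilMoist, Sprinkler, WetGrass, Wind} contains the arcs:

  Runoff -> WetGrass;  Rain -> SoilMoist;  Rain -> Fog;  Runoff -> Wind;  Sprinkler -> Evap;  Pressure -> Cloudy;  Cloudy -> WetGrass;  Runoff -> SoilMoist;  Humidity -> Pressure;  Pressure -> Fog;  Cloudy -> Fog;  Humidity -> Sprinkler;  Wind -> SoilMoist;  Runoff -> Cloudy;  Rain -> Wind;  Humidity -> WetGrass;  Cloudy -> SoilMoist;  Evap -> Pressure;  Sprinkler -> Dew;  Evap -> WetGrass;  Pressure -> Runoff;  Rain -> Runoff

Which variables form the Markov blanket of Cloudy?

{Evap, Fog, Humidity, Pressure, Rain, Runoff, SoilMoist, WetGrass, Wind}

The Markov blanket of a node is its parents, its children, and the other parents of its children.
Cloudy has parents Pressure, Runoff.
Cloudy's children: Fog, SoilMoist, WetGrass.
Parents of each child, excluding Cloudy:
  WetGrass: Evap, Humidity, Runoff
  Fog: Pressure, Rain
  SoilMoist: Rain, Runoff, Wind
MB(Cloudy) = {Evap, Fog, Humidity, Pressure, Rain, Runoff, SoilMoist, WetGrass, Wind}.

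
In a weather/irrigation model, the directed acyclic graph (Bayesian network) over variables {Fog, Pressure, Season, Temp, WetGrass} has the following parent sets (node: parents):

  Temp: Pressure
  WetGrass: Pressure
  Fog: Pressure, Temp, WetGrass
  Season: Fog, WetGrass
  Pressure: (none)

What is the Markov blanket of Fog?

Children of Fog: Season.
Parents of Fog: Pressure, Temp, WetGrass.
Parents of each child, excluding Fog:
  parents(Season) \ {Fog} = {WetGrass}.
So the Markov blanket of Fog is {Pressure, Season, Temp, WetGrass}.

{Pressure, Season, Temp, WetGrass}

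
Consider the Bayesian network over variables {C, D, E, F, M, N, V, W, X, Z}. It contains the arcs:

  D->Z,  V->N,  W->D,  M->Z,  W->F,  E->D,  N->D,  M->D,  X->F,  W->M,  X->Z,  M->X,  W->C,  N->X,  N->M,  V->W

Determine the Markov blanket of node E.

{D, M, N, W}

E's parents: none.
E's children: D.
Co-parents of E (other parents of its children):
  D also has parents M, N, W.
MB(E) = {D, M, N, W}.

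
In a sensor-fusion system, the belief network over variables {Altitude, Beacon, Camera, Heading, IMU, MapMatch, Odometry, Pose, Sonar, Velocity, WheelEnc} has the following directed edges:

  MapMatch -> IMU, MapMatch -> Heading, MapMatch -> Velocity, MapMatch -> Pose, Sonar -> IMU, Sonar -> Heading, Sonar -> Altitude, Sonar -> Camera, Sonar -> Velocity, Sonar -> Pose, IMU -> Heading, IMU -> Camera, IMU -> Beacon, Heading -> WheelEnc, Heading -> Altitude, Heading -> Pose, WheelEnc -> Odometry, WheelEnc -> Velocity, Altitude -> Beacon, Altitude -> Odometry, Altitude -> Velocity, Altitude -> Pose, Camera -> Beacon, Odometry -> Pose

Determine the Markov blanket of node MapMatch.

By definition, MB(MapMatch) is built from MapMatch's parents, MapMatch's children, and the co-parents of MapMatch.
MapMatch has no parents.
Children of MapMatch: Heading, IMU, Pose, Velocity.
Parents of each child, excluding MapMatch:
  IMU's other parent is Sonar.
  Heading's other parents are IMU, Sonar.
  Velocity also has parents Altitude, Sonar, WheelEnc.
  Pose's other parents are Altitude, Heading, Odometry, Sonar.
So the Markov blanket of MapMatch is {Altitude, Heading, IMU, Odometry, Pose, Sonar, Velocity, WheelEnc}.

{Altitude, Heading, IMU, Odometry, Pose, Sonar, Velocity, WheelEnc}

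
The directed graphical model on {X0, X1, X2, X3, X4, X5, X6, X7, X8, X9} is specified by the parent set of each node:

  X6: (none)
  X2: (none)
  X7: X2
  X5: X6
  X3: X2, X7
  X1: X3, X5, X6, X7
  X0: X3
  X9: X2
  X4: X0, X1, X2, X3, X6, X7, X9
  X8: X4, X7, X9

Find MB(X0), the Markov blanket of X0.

{X1, X2, X3, X4, X6, X7, X9}

Recall MB(v) = parents ∪ children ∪ spouses, where spouses are the other parents of v's children.
X0's parents: X3.
X0 has child X4.
For each child, the remaining parents (spouses of X0):
  X4: X1, X2, X3, X6, X7, X9
MB(X0) = {X1, X2, X3, X4, X6, X7, X9}.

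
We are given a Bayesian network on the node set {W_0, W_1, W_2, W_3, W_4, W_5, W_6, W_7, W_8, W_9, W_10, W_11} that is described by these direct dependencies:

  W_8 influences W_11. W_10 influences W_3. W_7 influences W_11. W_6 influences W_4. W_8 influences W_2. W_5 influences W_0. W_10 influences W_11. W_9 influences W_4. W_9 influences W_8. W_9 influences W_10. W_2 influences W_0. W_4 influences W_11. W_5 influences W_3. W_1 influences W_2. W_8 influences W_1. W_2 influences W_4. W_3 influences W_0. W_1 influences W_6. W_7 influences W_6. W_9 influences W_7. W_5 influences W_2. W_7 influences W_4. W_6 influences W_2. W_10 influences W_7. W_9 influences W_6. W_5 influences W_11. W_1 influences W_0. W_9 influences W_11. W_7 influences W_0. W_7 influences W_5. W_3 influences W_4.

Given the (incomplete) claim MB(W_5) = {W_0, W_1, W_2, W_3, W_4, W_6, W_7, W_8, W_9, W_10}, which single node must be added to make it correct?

The Markov blanket of a node is its parents, its children, and the other parents of its children.
W_5's parents: W_7.
Ch(W_5) = {W_0, W_2, W_3, W_11}.
For each child, the remaining parents (spouses of W_5):
  W_2 also has parents W_1, W_6, W_8.
  W_3's other parent is W_10.
  W_0 also has parents W_1, W_2, W_3, W_7.
  parents(W_11) \ {W_5} = {W_4, W_7, W_8, W_9, W_10}.
MB(W_5) = {W_0, W_1, W_2, W_3, W_4, W_6, W_7, W_8, W_9, W_10, W_11}.
Comparing with the claimed set, W_11 is missing.

W_11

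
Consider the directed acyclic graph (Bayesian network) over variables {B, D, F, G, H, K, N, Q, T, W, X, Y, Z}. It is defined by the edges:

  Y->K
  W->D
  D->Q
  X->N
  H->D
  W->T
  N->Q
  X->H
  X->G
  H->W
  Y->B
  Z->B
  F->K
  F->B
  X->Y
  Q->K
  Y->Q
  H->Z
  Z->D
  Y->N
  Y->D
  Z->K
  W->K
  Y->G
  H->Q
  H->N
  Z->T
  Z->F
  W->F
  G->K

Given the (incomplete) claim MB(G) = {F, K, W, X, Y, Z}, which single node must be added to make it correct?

Q

The Markov blanket of a node is its parents, its children, and the other parents of its children.
Parents of G: X, Y.
Ch(G) = {K}.
Other parents of G's children:
  K: F, Q, W, Y, Z
MB(G) = {F, K, Q, W, X, Y, Z}.
Comparing with the claimed set, Q is missing.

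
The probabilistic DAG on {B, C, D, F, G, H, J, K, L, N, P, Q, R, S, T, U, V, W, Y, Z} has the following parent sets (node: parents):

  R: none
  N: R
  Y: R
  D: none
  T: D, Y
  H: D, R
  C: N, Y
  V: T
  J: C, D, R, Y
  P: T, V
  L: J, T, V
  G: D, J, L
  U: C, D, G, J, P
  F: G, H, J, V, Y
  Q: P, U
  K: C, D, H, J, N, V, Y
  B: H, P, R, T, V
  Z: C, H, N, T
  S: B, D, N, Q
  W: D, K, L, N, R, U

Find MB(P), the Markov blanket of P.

{B, C, D, G, H, J, Q, R, T, U, V}

The Markov blanket of a node is its parents, its children, and the other parents of its children.
P has parents T, V.
P has children B, Q, U.
For each child, the remaining parents (spouses of P):
  U: C, D, G, J
  Q: U
  B: H, R, T, V
Taking the union gives {B, C, D, G, H, J, Q, R, T, U, V}.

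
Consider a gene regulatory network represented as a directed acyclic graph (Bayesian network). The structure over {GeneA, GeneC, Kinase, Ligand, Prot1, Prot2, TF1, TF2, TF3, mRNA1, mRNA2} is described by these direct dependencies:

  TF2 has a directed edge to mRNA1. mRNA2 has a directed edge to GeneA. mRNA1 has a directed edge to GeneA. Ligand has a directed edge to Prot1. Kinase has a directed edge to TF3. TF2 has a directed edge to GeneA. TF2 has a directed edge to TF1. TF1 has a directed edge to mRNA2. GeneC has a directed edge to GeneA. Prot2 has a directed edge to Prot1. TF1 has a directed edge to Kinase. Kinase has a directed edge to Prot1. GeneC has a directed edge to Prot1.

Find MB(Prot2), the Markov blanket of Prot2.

By definition, MB(Prot2) is built from Prot2's parents, Prot2's children, and the co-parents of Prot2.
Prot2's children: Prot1.
Pa(Prot2) = {}.
For each child, the remaining parents (spouses of Prot2):
  parents(Prot1) \ {Prot2} = {GeneC, Kinase, Ligand}.
So the Markov blanket of Prot2 is {GeneC, Kinase, Ligand, Prot1}.

{GeneC, Kinase, Ligand, Prot1}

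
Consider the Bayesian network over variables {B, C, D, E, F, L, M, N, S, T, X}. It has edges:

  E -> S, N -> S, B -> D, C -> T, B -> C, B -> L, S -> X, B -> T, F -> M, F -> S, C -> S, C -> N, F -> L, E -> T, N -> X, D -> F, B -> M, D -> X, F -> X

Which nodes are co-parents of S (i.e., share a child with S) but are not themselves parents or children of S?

Children of S: X.
  X: D, F, N
Excluding nodes already adjacent to S (C, E, F, N, X), the co-parent-only contribution is {D}.

{D}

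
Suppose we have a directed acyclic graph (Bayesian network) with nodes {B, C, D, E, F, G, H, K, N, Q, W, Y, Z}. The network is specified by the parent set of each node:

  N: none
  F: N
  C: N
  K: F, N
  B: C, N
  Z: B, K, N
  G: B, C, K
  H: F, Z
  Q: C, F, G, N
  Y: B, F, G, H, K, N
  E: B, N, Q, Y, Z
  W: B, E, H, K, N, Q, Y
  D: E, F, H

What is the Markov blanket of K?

{B, C, E, F, G, H, N, Q, W, Y, Z}

The Markov blanket of a node is its parents, its children, and the other parents of its children.
K has children G, W, Y, Z.
K's parents: F, N.
Parents of each child, excluding K:
  Z: B, N
  G: B, C
  Y: B, F, G, H, N
  W: B, E, H, N, Q, Y
Taking the union gives {B, C, E, F, G, H, N, Q, W, Y, Z}.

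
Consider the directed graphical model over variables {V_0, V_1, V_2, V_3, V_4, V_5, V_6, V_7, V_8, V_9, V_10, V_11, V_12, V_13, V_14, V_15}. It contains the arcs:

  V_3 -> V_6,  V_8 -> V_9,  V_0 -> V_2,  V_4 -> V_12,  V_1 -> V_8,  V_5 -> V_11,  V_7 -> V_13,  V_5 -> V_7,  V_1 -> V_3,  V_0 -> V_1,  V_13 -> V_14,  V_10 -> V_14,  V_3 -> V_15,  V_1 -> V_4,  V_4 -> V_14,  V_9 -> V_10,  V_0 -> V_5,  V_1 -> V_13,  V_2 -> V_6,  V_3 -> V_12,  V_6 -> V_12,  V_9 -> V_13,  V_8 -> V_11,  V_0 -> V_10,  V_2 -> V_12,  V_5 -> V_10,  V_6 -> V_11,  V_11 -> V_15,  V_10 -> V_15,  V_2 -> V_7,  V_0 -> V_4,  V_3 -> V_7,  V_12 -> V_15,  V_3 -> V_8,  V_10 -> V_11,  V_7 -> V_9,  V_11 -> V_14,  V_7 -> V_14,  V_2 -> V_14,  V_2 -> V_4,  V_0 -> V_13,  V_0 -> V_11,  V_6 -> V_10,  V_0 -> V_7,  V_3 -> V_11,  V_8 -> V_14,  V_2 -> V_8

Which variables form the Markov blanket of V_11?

The Markov blanket of a node is its parents, its children, and the other parents of its children.
V_11 has parents V_0, V_3, V_5, V_6, V_8, V_10.
V_11's children: V_14, V_15.
For each child, the remaining parents (spouses of V_11):
  V_14's other parents are V_2, V_4, V_7, V_8, V_10, V_13.
  parents(V_15) \ {V_11} = {V_3, V_10, V_12}.
So the Markov blanket of V_11 is {V_0, V_2, V_3, V_4, V_5, V_6, V_7, V_8, V_10, V_12, V_13, V_14, V_15}.

{V_0, V_2, V_3, V_4, V_5, V_6, V_7, V_8, V_10, V_12, V_13, V_14, V_15}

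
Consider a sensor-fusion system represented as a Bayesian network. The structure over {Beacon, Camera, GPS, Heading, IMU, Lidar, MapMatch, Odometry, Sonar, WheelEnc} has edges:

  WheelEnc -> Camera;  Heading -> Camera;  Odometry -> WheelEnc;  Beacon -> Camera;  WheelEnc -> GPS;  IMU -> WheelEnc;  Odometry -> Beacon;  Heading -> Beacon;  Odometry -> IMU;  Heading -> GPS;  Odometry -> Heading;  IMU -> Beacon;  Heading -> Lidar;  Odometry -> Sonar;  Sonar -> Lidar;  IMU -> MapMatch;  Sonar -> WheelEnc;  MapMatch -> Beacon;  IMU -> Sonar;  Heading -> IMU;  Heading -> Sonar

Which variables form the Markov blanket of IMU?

{Beacon, Heading, MapMatch, Odometry, Sonar, WheelEnc}

Pa(IMU) = {Heading, Odometry}.
IMU has children Beacon, MapMatch, Sonar, WheelEnc.
For each child, the remaining parents (spouses of IMU):
  Sonar: Heading, Odometry
  MapMatch: —
  WheelEnc: Odometry, Sonar
  Beacon: Heading, MapMatch, Odometry
Union: {Heading, Odometry} ∪ {Beacon, MapMatch, Sonar, WheelEnc} ∪ {Heading, MapMatch, Odometry, Sonar} = {Beacon, Heading, MapMatch, Odometry, Sonar, WheelEnc}.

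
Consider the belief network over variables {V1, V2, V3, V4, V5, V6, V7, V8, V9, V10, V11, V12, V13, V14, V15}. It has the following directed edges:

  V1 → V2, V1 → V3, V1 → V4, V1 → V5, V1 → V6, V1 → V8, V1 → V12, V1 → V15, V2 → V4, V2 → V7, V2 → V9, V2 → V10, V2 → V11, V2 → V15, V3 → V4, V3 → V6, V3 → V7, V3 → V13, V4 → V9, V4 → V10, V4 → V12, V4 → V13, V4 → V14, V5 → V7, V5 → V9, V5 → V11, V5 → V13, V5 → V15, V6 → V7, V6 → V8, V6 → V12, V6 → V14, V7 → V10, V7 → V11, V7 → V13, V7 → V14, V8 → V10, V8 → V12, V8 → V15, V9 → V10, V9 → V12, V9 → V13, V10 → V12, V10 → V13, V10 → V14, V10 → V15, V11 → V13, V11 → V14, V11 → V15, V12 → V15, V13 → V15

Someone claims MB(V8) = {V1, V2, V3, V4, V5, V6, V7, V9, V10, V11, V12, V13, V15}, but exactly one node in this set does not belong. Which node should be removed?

By definition, MB(V8) is built from V8's parents, V8's children, and the co-parents of V8.
Pa(V8) = {V1, V6}.
Children of V8: V10, V12, V15.
Parents of each child, excluding V8:
  V10 also has parents V2, V4, V7, V9.
  V12 also has parents V1, V4, V6, V9, V10.
  parents(V15) \ {V8} = {V1, V2, V5, V10, V11, V12, V13}.
MB(V8) = {V1, V2, V4, V5, V6, V7, V9, V10, V11, V12, V13, V15}.
V3 is neither a parent, child, nor co-parent of V8, so it does not belong.

V3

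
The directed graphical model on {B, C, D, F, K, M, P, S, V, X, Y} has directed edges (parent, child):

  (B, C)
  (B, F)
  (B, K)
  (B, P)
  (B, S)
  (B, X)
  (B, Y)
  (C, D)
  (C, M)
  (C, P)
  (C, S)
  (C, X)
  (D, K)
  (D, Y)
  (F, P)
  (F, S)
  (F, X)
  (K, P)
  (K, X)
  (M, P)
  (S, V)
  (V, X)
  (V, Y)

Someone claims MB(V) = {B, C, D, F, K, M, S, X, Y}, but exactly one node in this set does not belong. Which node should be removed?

The Markov blanket of a node is its parents, its children, and the other parents of its children.
V has parent S.
V's children: X, Y.
For each child, the remaining parents (spouses of V):
  X: B, C, F, K
  Y: B, D
MB(V) = {B, C, D, F, K, S, X, Y}.
M is neither a parent, child, nor co-parent of V, so it does not belong.

M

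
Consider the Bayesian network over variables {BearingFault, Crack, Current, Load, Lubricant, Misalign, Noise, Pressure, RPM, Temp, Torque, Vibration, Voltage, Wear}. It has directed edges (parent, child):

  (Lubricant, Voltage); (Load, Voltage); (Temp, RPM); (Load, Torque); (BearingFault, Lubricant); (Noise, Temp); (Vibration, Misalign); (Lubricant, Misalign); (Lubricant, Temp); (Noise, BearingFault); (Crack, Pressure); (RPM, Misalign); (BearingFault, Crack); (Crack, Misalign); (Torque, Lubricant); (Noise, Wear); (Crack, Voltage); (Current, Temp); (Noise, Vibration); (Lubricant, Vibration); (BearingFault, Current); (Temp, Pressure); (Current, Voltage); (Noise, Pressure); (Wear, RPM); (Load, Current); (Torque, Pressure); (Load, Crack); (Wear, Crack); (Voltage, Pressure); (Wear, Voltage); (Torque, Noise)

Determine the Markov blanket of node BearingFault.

The Markov blanket of a node is its parents, its children, and the other parents of its children.
Children of BearingFault: Crack, Current, Lubricant.
Pa(BearingFault) = {Noise}.
For each child, the remaining parents (spouses of BearingFault):
  Lubricant's other parent is Torque.
  Current's other parent is Load.
  Crack's other parents are Load, Wear.
Union: {Noise} ∪ {Crack, Current, Lubricant} ∪ {Load, Torque, Wear} = {Crack, Current, Load, Lubricant, Noise, Torque, Wear}.

{Crack, Current, Load, Lubricant, Noise, Torque, Wear}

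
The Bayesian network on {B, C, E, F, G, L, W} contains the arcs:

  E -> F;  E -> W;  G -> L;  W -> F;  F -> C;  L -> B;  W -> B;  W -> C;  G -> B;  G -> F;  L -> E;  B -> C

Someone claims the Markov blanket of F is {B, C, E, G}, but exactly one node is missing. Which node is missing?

Children of F: C.
Parents of F: E, G, W.
For each child, the remaining parents (spouses of F):
  C: B, W
MB(F) = {B, C, E, G, W}.
Comparing with the claimed set, W is missing.

W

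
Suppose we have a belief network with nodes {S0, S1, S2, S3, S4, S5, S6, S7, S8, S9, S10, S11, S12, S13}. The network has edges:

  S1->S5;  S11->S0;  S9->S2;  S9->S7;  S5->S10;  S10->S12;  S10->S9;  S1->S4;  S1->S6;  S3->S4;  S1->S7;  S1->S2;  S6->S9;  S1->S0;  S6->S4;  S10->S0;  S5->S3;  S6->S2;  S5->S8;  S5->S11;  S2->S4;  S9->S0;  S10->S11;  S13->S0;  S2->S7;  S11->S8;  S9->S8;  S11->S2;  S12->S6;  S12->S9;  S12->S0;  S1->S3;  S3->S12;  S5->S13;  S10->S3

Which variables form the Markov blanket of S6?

{S1, S2, S3, S4, S9, S10, S11, S12}

Children of S6: S2, S4, S9.
S6 has parents S1, S12.
Other parents of S6's children:
  parents(S9) \ {S6} = {S10, S12}.
  parents(S2) \ {S6} = {S1, S9, S11}.
  parents(S4) \ {S6} = {S1, S2, S3}.
Union: {S1, S12} ∪ {S2, S4, S9} ∪ {S1, S2, S3, S9, S10, S11, S12} = {S1, S2, S3, S4, S9, S10, S11, S12}.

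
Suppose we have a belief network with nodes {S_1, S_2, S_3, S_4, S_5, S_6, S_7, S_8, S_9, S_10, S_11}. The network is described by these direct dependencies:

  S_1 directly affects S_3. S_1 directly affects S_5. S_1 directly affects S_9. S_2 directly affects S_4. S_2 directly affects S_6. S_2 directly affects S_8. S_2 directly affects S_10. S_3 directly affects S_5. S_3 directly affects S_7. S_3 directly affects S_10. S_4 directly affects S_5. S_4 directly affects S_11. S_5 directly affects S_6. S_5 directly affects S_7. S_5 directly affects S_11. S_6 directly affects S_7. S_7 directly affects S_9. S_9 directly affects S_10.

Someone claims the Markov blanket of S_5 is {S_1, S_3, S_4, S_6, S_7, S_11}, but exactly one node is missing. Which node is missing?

The Markov blanket of a node is its parents, its children, and the other parents of its children.
S_5's parents: S_1, S_3, S_4.
S_5's children: S_6, S_7, S_11.
Parents of each child, excluding S_5:
  S_6: S_2
  S_7: S_3, S_6
  S_11: S_4
MB(S_5) = {S_1, S_2, S_3, S_4, S_6, S_7, S_11}.
Comparing with the claimed set, S_2 is missing.

S_2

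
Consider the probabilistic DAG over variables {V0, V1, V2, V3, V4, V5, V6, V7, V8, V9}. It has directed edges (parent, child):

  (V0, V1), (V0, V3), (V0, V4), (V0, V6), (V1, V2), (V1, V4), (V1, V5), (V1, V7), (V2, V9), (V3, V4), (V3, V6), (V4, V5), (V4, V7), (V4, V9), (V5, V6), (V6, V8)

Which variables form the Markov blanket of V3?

V3's parents: V0.
Ch(V3) = {V4, V6}.
Other parents of V3's children:
  V4: V0, V1
  V6: V0, V5
Taking the union gives {V0, V1, V4, V5, V6}.

{V0, V1, V4, V5, V6}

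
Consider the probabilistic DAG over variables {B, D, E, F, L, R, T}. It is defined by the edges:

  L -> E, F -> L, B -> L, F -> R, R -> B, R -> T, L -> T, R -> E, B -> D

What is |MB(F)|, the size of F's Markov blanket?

3

A node's Markov blanket = Pa ∪ Ch ∪ (parents of Ch other than the node itself).
F has no parents.
Children of F: L, R.
Parents of each child, excluding F:
  R: —
  L: B
MB(F) = {B, L, R}, which has 3 nodes.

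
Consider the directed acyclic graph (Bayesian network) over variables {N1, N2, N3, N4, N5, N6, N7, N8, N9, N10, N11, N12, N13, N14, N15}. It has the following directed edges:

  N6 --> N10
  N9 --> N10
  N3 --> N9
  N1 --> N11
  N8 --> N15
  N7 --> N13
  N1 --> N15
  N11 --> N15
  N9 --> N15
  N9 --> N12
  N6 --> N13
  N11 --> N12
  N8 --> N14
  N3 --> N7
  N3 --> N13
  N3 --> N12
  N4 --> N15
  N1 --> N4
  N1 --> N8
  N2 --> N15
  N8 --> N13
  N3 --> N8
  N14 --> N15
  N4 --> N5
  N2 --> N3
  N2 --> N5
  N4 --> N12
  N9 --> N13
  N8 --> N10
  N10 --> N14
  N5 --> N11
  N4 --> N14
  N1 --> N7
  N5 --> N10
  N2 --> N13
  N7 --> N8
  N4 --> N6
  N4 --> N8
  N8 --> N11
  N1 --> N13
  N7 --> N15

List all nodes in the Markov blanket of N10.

Recall MB(v) = parents ∪ children ∪ spouses, where spouses are the other parents of v's children.
Ch(N10) = {N14}.
Pa(N10) = {N5, N6, N8, N9}.
Co-parents of N10 (other parents of its children):
  N14 also has parents N4, N8.
Union: {N5, N6, N8, N9} ∪ {N14} ∪ {N4, N8} = {N4, N5, N6, N8, N9, N14}.

{N4, N5, N6, N8, N9, N14}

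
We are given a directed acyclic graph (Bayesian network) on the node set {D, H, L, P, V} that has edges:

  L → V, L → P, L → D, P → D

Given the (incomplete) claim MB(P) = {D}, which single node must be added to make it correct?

Recall MB(v) = parents ∪ children ∪ spouses, where spouses are the other parents of v's children.
Parents of P: L.
P's children: D.
For each child, the remaining parents (spouses of P):
  D: L
MB(P) = {D, L}.
Comparing with the claimed set, L is missing.

L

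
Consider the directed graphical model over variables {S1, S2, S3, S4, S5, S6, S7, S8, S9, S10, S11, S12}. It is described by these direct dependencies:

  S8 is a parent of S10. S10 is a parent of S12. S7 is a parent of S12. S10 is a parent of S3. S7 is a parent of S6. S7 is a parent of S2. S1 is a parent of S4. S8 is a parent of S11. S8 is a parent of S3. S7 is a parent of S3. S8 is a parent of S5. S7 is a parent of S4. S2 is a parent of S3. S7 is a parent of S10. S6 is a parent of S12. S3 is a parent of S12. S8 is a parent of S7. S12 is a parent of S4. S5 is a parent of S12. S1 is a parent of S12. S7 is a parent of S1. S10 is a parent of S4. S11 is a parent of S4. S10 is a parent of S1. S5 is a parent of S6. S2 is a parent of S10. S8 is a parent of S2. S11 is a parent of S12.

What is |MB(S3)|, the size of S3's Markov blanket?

9

By definition, MB(S3) is built from S3's parents, S3's children, and the co-parents of S3.
S3 has parents S2, S7, S8, S10.
S3 has child S12.
For each child, the remaining parents (spouses of S3):
  S12: S1, S5, S6, S7, S10, S11
MB(S3) = {S1, S2, S5, S6, S7, S8, S10, S11, S12}, which has 9 nodes.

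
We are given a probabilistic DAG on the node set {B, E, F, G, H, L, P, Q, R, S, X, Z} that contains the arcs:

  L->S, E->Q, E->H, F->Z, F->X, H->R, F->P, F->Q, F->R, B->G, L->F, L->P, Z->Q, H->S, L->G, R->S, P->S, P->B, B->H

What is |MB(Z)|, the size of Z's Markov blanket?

A node's Markov blanket = Pa ∪ Ch ∪ (parents of Ch other than the node itself).
Parents of Z: F.
Z's children: Q.
Parents of each child, excluding Z:
  parents(Q) \ {Z} = {E, F}.
MB(Z) = {E, F, Q}, which has 3 nodes.

3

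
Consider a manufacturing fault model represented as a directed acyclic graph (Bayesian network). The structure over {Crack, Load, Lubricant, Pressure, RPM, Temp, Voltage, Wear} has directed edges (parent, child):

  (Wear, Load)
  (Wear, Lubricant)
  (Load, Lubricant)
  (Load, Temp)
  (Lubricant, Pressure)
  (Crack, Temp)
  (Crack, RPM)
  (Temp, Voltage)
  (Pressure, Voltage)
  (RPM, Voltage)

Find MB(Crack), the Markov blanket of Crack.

{Load, RPM, Temp}

A node's Markov blanket = Pa ∪ Ch ∪ (parents of Ch other than the node itself).
Crack's children: RPM, Temp.
Parents of Crack: none.
Co-parents of Crack (other parents of its children):
  Temp also has parent Load.
  RPM has no other parent.
So the Markov blanket of Crack is {Load, RPM, Temp}.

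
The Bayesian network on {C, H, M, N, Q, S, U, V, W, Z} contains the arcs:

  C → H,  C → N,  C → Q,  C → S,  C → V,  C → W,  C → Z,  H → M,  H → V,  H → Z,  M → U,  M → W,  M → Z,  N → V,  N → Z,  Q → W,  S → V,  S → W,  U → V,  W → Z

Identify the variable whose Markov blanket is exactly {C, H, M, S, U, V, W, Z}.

N

The target node must have every member of {C, H, M, S, U, V, W, Z} as a parent, child, or co-parent, and no others.
Parents of N: C; children: V, Z; co-parents: C, H, M, S, U, W.
These exactly cover the given set, so the node is N.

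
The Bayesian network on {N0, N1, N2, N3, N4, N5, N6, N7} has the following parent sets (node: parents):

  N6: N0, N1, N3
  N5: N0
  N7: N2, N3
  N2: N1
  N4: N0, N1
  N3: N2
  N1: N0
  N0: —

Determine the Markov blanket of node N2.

{N1, N3, N7}

N2's parents: N1.
N2 has children N3, N7.
For each child, the remaining parents (spouses of N2):
  N3: no additional parents.
  N7's other parent is N3.
So the Markov blanket of N2 is {N1, N3, N7}.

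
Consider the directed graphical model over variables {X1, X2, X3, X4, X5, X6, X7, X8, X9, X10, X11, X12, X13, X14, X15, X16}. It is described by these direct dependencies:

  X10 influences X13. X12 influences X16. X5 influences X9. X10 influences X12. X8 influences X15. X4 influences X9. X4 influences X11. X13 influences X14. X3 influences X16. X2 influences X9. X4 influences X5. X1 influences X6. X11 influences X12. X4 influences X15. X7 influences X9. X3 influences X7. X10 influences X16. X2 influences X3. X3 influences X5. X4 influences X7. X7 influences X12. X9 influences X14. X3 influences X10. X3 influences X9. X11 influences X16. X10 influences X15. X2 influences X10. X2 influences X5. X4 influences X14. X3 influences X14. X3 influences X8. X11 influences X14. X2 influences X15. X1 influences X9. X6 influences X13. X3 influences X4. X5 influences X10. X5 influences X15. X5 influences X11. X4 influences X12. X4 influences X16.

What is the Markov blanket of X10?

The Markov blanket of a node is its parents, its children, and the other parents of its children.
Pa(X10) = {X2, X3, X5}.
X10 has children X12, X13, X15, X16.
For each child, the remaining parents (spouses of X10):
  X12 also has parents X4, X7, X11.
  X13's other parent is X6.
  parents(X15) \ {X10} = {X2, X4, X5, X8}.
  X16's other parents are X3, X4, X11, X12.
So the Markov blanket of X10 is {X2, X3, X4, X5, X6, X7, X8, X11, X12, X13, X15, X16}.

{X2, X3, X4, X5, X6, X7, X8, X11, X12, X13, X15, X16}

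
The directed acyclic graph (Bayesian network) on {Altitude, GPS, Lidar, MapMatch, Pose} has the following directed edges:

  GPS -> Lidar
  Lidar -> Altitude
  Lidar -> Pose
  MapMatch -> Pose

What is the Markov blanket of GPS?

Parents of GPS: none.
GPS has child Lidar.
Other parents of GPS's children:
  Lidar has no other parent.
MB(GPS) = {Lidar}.

{Lidar}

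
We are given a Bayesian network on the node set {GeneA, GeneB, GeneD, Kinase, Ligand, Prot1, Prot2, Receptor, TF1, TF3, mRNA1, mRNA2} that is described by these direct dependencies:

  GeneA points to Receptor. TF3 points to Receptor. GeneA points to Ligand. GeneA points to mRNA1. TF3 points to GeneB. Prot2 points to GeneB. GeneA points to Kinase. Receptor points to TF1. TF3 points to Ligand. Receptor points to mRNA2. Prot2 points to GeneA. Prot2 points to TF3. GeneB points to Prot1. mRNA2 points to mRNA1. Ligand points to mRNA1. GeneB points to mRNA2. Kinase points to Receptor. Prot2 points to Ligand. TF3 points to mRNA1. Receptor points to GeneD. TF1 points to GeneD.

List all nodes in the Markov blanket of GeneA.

Pa(GeneA) = {Prot2}.
Children of GeneA: Kinase, Ligand, Receptor, mRNA1.
Parents of each child, excluding GeneA:
  Kinase has no other parent.
  parents(Receptor) \ {GeneA} = {Kinase, TF3}.
  Ligand's other parents are Prot2, TF3.
  mRNA1's other parents are Ligand, TF3, mRNA2.
MB(GeneA) = {Kinase, Ligand, Prot2, Receptor, TF3, mRNA1, mRNA2}.

{Kinase, Ligand, Prot2, Receptor, TF3, mRNA1, mRNA2}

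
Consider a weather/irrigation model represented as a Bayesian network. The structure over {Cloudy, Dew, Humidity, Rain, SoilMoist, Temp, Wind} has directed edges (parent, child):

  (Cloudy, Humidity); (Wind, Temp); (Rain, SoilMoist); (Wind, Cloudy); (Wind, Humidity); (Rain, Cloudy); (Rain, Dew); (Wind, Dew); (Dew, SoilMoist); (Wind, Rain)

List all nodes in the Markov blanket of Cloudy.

Children of Cloudy: Humidity.
Cloudy's parents: Rain, Wind.
Parents of each child, excluding Cloudy:
  Humidity's other parent is Wind.
Taking the union gives {Humidity, Rain, Wind}.

{Humidity, Rain, Wind}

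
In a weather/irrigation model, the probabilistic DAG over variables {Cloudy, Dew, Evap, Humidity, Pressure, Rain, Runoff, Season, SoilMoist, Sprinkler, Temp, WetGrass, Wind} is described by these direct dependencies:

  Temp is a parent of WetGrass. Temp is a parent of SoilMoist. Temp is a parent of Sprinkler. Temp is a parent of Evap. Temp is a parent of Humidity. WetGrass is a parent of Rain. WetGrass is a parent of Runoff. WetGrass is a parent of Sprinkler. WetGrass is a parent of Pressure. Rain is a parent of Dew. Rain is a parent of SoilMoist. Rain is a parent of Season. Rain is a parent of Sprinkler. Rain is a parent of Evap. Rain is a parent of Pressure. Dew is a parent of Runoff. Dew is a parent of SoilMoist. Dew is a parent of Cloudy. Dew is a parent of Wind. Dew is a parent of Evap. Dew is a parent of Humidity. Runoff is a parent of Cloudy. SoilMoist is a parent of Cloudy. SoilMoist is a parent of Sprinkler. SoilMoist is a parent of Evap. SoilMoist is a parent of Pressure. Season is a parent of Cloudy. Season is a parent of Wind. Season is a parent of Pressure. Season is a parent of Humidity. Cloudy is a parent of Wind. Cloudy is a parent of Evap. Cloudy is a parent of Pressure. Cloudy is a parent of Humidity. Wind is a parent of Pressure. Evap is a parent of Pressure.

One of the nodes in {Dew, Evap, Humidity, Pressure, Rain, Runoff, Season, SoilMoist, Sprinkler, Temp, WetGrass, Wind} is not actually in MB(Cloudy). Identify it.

Sprinkler

The Markov blanket of a node is its parents, its children, and the other parents of its children.
Cloudy's parents: Dew, Runoff, Season, SoilMoist.
Children of Cloudy: Evap, Humidity, Pressure, Wind.
For each child, the remaining parents (spouses of Cloudy):
  parents(Wind) \ {Cloudy} = {Dew, Season}.
  parents(Evap) \ {Cloudy} = {Dew, Rain, SoilMoist, Temp}.
  parents(Pressure) \ {Cloudy} = {Evap, Rain, Season, SoilMoist, WetGrass, Wind}.
  parents(Humidity) \ {Cloudy} = {Dew, Season, Temp}.
MB(Cloudy) = {Dew, Evap, Humidity, Pressure, Rain, Runoff, Season, SoilMoist, Temp, WetGrass, Wind}.
Sprinkler is neither a parent, child, nor co-parent of Cloudy, so it does not belong.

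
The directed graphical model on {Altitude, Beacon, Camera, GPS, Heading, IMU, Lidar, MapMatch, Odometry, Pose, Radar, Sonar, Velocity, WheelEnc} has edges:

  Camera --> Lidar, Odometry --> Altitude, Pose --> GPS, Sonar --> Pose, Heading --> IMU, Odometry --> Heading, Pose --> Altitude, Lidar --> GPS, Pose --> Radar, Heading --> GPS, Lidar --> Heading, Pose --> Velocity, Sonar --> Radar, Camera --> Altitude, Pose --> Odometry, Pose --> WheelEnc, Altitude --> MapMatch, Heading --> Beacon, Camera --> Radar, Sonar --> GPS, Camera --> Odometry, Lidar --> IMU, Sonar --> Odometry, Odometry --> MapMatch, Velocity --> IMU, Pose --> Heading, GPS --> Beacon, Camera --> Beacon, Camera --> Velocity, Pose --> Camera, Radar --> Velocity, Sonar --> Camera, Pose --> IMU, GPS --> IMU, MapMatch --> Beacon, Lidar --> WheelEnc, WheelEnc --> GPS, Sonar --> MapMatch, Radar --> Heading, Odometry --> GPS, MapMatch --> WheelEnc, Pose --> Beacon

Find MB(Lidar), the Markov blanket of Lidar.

{Camera, GPS, Heading, IMU, MapMatch, Odometry, Pose, Radar, Sonar, Velocity, WheelEnc}

By definition, MB(Lidar) is built from Lidar's parents, Lidar's children, and the co-parents of Lidar.
Lidar has parent Camera.
Lidar has children GPS, Heading, IMU, WheelEnc.
For each child, the remaining parents (spouses of Lidar):
  Heading: Odometry, Pose, Radar
  WheelEnc: MapMatch, Pose
  GPS: Heading, Odometry, Pose, Sonar, WheelEnc
  IMU: GPS, Heading, Pose, Velocity
Taking the union gives {Camera, GPS, Heading, IMU, MapMatch, Odometry, Pose, Radar, Sonar, Velocity, WheelEnc}.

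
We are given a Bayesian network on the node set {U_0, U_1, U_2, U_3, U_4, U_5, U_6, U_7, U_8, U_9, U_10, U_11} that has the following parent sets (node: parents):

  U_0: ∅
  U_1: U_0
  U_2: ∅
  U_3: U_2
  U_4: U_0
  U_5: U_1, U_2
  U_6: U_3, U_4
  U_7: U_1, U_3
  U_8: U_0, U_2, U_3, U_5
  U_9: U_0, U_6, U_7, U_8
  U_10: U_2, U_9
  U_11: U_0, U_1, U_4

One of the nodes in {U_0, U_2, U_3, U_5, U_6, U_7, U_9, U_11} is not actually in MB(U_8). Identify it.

U_11

Parents of U_8: U_0, U_2, U_3, U_5.
U_8 has child U_9.
For each child, the remaining parents (spouses of U_8):
  U_9's other parents are U_0, U_6, U_7.
MB(U_8) = {U_0, U_2, U_3, U_5, U_6, U_7, U_9}.
U_11 is neither a parent, child, nor co-parent of U_8, so it does not belong.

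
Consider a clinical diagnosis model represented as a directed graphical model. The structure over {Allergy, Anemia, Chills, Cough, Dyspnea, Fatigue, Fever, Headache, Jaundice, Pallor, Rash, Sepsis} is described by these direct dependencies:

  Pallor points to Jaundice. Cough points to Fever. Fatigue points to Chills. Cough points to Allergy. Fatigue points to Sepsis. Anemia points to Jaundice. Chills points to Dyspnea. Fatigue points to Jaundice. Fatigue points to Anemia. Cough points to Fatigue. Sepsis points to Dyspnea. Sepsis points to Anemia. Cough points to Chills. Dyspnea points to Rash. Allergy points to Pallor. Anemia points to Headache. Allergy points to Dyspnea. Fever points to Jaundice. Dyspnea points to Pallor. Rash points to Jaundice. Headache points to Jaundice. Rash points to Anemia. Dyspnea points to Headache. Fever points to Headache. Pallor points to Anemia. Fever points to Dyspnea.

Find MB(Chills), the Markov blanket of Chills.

{Allergy, Cough, Dyspnea, Fatigue, Fever, Sepsis}

A node's Markov blanket = Pa ∪ Ch ∪ (parents of Ch other than the node itself).
Chills has parents Cough, Fatigue.
Chills's children: Dyspnea.
Parents of each child, excluding Chills:
  parents(Dyspnea) \ {Chills} = {Allergy, Fever, Sepsis}.
Union: {Cough, Fatigue} ∪ {Dyspnea} ∪ {Allergy, Fever, Sepsis} = {Allergy, Cough, Dyspnea, Fatigue, Fever, Sepsis}.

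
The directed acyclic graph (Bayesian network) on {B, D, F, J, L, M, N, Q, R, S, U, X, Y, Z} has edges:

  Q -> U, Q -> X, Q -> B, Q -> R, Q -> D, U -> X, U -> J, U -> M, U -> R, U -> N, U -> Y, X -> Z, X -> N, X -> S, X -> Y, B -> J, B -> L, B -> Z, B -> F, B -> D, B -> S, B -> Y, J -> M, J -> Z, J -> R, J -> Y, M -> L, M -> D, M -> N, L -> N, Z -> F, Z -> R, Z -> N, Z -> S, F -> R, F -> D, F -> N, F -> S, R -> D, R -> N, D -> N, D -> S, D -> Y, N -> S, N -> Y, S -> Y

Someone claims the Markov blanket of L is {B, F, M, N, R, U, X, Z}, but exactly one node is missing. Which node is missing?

D

Recall MB(v) = parents ∪ children ∪ spouses, where spouses are the other parents of v's children.
L's parents: B, M.
Ch(L) = {N}.
Parents of each child, excluding L:
  parents(N) \ {L} = {D, F, M, R, U, X, Z}.
MB(L) = {B, D, F, M, N, R, U, X, Z}.
Comparing with the claimed set, D is missing.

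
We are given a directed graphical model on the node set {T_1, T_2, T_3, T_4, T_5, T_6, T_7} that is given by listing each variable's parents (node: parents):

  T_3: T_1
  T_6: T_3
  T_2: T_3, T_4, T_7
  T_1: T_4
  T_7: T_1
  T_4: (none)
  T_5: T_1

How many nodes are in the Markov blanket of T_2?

A node's Markov blanket = Pa ∪ Ch ∪ (parents of Ch other than the node itself).
Pa(T_2) = {T_3, T_4, T_7}.
T_2 has no children.
T_2 has no children, so there are no co-parents.
MB(T_2) = {T_3, T_4, T_7}, which has 3 nodes.

3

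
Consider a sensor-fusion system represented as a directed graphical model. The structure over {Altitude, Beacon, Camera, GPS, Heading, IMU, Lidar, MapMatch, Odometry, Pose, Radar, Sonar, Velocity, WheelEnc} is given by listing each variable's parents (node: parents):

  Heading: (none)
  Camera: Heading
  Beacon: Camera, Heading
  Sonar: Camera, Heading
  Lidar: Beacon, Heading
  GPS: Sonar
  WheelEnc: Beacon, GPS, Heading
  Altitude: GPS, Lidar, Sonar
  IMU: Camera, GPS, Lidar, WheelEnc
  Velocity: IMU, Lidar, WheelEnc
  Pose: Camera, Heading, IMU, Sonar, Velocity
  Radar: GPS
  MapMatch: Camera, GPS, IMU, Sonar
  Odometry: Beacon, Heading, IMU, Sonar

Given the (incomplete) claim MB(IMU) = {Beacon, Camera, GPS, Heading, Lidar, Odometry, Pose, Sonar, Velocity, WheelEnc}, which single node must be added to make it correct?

The Markov blanket of a node is its parents, its children, and the other parents of its children.
Parents of IMU: Camera, GPS, Lidar, WheelEnc.
IMU has children MapMatch, Odometry, Pose, Velocity.
Parents of each child, excluding IMU:
  parents(Velocity) \ {IMU} = {Lidar, WheelEnc}.
  Pose also has parents Camera, Heading, Sonar, Velocity.
  parents(MapMatch) \ {IMU} = {Camera, GPS, Sonar}.
  Odometry also has parents Beacon, Heading, Sonar.
MB(IMU) = {Beacon, Camera, GPS, Heading, Lidar, MapMatch, Odometry, Pose, Sonar, Velocity, WheelEnc}.
Comparing with the claimed set, MapMatch is missing.

MapMatch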